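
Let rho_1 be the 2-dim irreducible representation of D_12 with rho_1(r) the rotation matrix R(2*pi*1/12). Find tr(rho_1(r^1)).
chi_{rho_1}(r^1) = 2*cos(2*pi*1*1/12) = sqrt(3)

Working: rho_1(r^1) is rotation by angle 2*pi*1*1/12, whose trace is 2*cos(2*pi*1*1/12) = sqrt(3).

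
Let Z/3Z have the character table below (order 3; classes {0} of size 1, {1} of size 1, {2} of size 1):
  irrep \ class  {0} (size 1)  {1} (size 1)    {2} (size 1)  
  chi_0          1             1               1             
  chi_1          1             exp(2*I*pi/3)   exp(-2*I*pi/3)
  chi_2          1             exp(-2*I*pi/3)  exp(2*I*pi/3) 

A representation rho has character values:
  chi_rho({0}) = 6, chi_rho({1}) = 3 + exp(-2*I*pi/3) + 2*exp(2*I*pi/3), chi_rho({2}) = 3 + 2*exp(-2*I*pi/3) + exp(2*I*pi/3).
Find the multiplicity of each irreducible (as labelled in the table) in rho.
Multiplicities: chi_0: 3, chi_1: 2, chi_2: 1.

Why: Use <chi_rho, chi> = (1/|G|) sum_C |C| * chi_rho(C) * conj(chi(C)) with |G| = 3 for each irreducible chi in the table:
  <chi_rho, chi_0> = (1/3)[1*(6)*conj(1) + 1*(3 + exp(-2*I*pi/3) + 2*exp(2*I*pi/3))*conj(1) + 1*(3 + 2*exp(-2*I*pi/3) + exp(2*I*pi/3))*conj(1)]
      = (1/3)[(6) + (3 + exp(-2*I*pi/3) + 2*exp(2*I*pi/3)) + (3 + 2*exp(-2*I*pi/3) + exp(2*I*pi/3))] = 9/3 = 3
  <chi_rho, chi_1> = (1/3)[1*(6)*conj(1) + 1*(3 + exp(-2*I*pi/3) + 2*exp(2*I*pi/3))*conj(exp(2*I*pi/3)) + 1*(3 + 2*exp(-2*I*pi/3) + exp(2*I*pi/3))*conj(exp(-2*I*pi/3))]
      = (1/3)[(6) + (2 + 3*exp(-2*I*pi/3) + exp(2*I*pi/3)) + (2 + exp(-2*I*pi/3) + 3*exp(2*I*pi/3))] = 6/3 = 2
  <chi_rho, chi_2> = (1/3)[1*(6)*conj(1) + 1*(3 + exp(-2*I*pi/3) + 2*exp(2*I*pi/3))*conj(exp(-2*I*pi/3)) + 1*(3 + 2*exp(-2*I*pi/3) + exp(2*I*pi/3))*conj(exp(2*I*pi/3))]
      = (1/3)[(6) + (1 + 2*exp(-2*I*pi/3) + 3*exp(2*I*pi/3)) + (1 + 3*exp(-2*I*pi/3) + 2*exp(2*I*pi/3))] = 3/3 = 1
(Exp terms are combined using exp(i*s)*conj(exp(i*t)) = exp(i*(s-t)), and sums of them are collapsed using the identity that for every m > 1 the m distinct m-th roots of unity sum to 0, e.g. 1 + exp(2*I*pi/3) + exp(-2*I*pi/3) = 0.)
Dimension check: dim(rho) = sum (mult * dim) = 3*1 + 2*1 + 1*1 = 6 = chi_rho(e) = 6.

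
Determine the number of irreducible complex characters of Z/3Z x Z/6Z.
18

Justification: The number of irreducible complex representations of a finite group equals its number of conjugacy classes. Z/3Z x Z/6Z is abelian of order 18, so every element is its own conjugacy class: 18 classes, so Z/3Z x Z/6Z (order 18) has exactly 18 irreducible complex representations.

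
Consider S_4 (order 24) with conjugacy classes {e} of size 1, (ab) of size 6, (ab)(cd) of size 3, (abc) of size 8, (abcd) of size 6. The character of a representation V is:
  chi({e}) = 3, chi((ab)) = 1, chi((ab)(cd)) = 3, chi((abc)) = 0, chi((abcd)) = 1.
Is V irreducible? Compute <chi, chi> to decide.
Not irreducible (reducible): <chi, chi> = 2 > 1.

Solution. <chi, chi> = (1/|G|) sum_C |C| * |chi(C)|^2 = (1/24)[1*|3|^2 + 6*|1|^2 + 3*|3|^2 + 8*|0|^2 + 6*|1|^2]
  = (1/24)[(9) + (6) + (27) + (0) + (6)] = 48/24 = 2.
A character is irreducible iff <chi, chi> = 1, so this representation is reducible.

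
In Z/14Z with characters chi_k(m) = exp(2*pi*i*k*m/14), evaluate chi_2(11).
chi_2(11) = zeta_14^22 = exp(-6*I*pi/7)

Solution. chi_2(11) = zeta_14^(2*11) = zeta_14^22. Since zeta_14^14 = 1, this equals zeta_14^8 = exp(2*pi*i*8/14) = exp(-6*I*pi/7).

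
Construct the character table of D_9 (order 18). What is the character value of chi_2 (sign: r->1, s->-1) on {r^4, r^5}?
Conjugacy classes: {e} of size 1, {r^1, r^8} of size 2, {r^2, r^7} of size 2, {r^3, r^6} of size 2, {r^4, r^5} of size 2, {s, sr, ..., sr^8} of size 9.
Character table:
  irrep \ class              {e} (size 1)  {r^1, r^8} (size 2)  {r^2, r^7} (size 2)  {r^3, r^6} (size 2)  {r^4, r^5} (size 2)  {s, sr, ..., sr^8} (size 9)
  chi_1 (triv)               1             1                    1                    1                    1                    1                          
  chi_2 (sign: r->1, s->-1)  1             1                    1                    1                    1                    -1                         
  chi_3 (2d, j=1)            2             2*cos(2*pi/9)        2*cos(4*pi/9)        -1                   -2*cos(pi/9)         0                          
  chi_4 (2d, j=2)            2             2*cos(4*pi/9)        -2*cos(pi/9)         -1                   2*cos(2*pi/9)        0                          
  chi_5 (2d, j=3)            2             -1                   -1                   2                    -1                   0                          
  chi_6 (2d, j=4)            2             -2*cos(pi/9)         2*cos(2*pi/9)        -1                   2*cos(4*pi/9)        0                          

Spot check: chi_2 (sign: r->1, s->-1) on {r^4, r^5} = 1.

Argument: D_9 has order 2*9 = 18 with 6 conjugacy classes, hence 6 irreducibles. Sum of squared dims 1 + 1 + 4 + 4 + 4 + 4 = 18 = |G|. Linear characters come from the abelianisation; the 2-dimensional irreps have character r^k -> 2*cos(2*pi*j*k/9), reflections -> 0.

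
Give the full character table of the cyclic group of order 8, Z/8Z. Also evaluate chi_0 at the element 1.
Character table of Z/8Z (irreps indexed chi_0,...,chi_7 with chi_k(m) = zeta_8^(k*m), zeta_8 = exp(2*pi*i/8)):
  irrep \ class  {0} (size 1)  {1} (size 1)    {2} (size 1)  {3} (size 1)    {4} (size 1)  {5} (size 1)    {6} (size 1)  {7} (size 1)  
  chi_0          1             1               1             1               1             1               1             1             
  chi_1          1             exp(I*pi/4)     I             exp(3*I*pi/4)   -1            exp(-3*I*pi/4)  -I            exp(-I*pi/4)  
  chi_2          1             I               -1            -I              1             I               -1            -I            
  chi_3          1             exp(3*I*pi/4)   -I            exp(I*pi/4)     -1            exp(-I*pi/4)    I             exp(-3*I*pi/4)
  chi_4          1             -1              1             -1              1             -1              1             -1            
  chi_5          1             exp(-3*I*pi/4)  I             exp(-I*pi/4)    -1            exp(I*pi/4)     -I            exp(3*I*pi/4) 
  chi_6          1             -I              -1            I               1             -I              -1            I             
  chi_7          1             exp(-I*pi/4)    -I            exp(-3*I*pi/4)  -1            exp(3*I*pi/4)   I             exp(I*pi/4)   

Spot check: chi_0(1) = zeta_8^(0*1) = zeta_8^0 = 1.

Argument: Z/8Z is abelian, so all 8 irreducible complex representations are 1-dimensional. They are given by chi_k(m) = zeta_8^(k*m) for k = 0,...,7. Row orthogonality: sum_m chi_k(m) conj(chi_l(m)) = 8 * [k = l].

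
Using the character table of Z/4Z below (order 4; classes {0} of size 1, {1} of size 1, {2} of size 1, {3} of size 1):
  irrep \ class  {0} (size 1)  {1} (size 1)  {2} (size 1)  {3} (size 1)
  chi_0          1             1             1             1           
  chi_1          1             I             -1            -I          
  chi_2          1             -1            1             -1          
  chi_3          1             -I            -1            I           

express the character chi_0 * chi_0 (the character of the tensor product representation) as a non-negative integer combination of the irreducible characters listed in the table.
chi_0 tensor chi_0 = chi_0 (all other irreducibles have multiplicity 0).

Proof sketch: The character of a tensor product is the pointwise product (chi_0 * chi_0)(C) = chi_0(C) * chi_0(C):
  {0}: (1)*(1), {1}: (1)*(1), {2}: (1)*(1), {3}: (1)*(1)
so (chi_0 * chi_0) takes values
  {0} -> 1, {1} -> 1, {2} -> 1, {3} -> 1.
Now take the inner product of this character with each irreducible chi from the table, <chi_0*chi_0, chi> = (1/4) sum_C |C| (chi_0*chi_0)(C) conj(chi(C)):
  <chi_0*chi_0, chi_0> = (1/4)[1*(1)*conj(1) + 1*(1)*conj(1) + 1*(1)*conj(1) + 1*(1)*conj(1)]
      = (1/4)[(1) + (1) + (1) + (1)] = 4/4 = 1
  <chi_0*chi_0, chi_1> = (1/4)[1*(1)*conj(1) + 1*(1)*conj(I) + 1*(1)*conj(-1) + 1*(1)*conj(-I)]
      = (1/4)[(1) + (-I) + (-1) + (I)] = 0/4 = 0
  <chi_0*chi_0, chi_2> = (1/4)[1*(1)*conj(1) + 1*(1)*conj(-1) + 1*(1)*conj(1) + 1*(1)*conj(-1)]
      = (1/4)[(1) + (-1) + (1) + (-1)] = 0/4 = 0
  <chi_0*chi_0, chi_3> = (1/4)[1*(1)*conj(1) + 1*(1)*conj(-I) + 1*(1)*conj(-1) + 1*(1)*conj(I)]
      = (1/4)[(1) + (I) + (-1) + (-I)] = 0/4 = 0
(Exp terms are combined using exp(i*s)*conj(exp(i*t)) = exp(i*(s-t)), and sums of them are collapsed using the identity that for every m > 1 the m distinct m-th roots of unity sum to 0, e.g. 1 + exp(2*I*pi/3) + exp(-2*I*pi/3) = 0.)
Hence the multiplicities are chi_0: 1. Dimension check: dim(chi_0)*dim(chi_0) = 1*1 = 1 and sum (mult * dim) = 1*1 = 1.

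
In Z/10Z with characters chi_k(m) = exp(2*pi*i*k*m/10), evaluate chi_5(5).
chi_5(5) = zeta_10^25 = -1

Solution. chi_5(5) = zeta_10^(5*5) = zeta_10^25. Since zeta_10^10 = 1, this equals zeta_10^5 = exp(2*pi*i*5/10) = -1.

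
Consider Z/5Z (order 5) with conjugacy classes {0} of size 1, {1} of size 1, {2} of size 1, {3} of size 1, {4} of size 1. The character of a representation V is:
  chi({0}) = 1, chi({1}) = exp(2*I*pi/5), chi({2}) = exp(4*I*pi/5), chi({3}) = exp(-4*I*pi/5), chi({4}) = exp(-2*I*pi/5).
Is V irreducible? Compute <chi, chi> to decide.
Irreducible: <chi, chi> = 1.

Argument: <chi, chi> = (1/|G|) sum_C |C| * |chi(C)|^2 = (1/5)[1*|1|^2 + 1*|exp(2*I*pi/5)|^2 + 1*|exp(4*I*pi/5)|^2 + 1*|exp(-4*I*pi/5)|^2 + 1*|exp(-2*I*pi/5)|^2]
  = (1/5)[(1) + (1) + (1) + (1) + (1)] = 5/5 = 1.
(Exp terms are combined using exp(i*s)*conj(exp(i*t)) = exp(i*(s-t)), and sums of them are collapsed using the identity that for every m > 1 the m distinct m-th roots of unity sum to 0, e.g. 1 + exp(2*I*pi/3) + exp(-2*I*pi/3) = 0.)
A character is irreducible iff <chi, chi> = 1, so this representation is irreducible.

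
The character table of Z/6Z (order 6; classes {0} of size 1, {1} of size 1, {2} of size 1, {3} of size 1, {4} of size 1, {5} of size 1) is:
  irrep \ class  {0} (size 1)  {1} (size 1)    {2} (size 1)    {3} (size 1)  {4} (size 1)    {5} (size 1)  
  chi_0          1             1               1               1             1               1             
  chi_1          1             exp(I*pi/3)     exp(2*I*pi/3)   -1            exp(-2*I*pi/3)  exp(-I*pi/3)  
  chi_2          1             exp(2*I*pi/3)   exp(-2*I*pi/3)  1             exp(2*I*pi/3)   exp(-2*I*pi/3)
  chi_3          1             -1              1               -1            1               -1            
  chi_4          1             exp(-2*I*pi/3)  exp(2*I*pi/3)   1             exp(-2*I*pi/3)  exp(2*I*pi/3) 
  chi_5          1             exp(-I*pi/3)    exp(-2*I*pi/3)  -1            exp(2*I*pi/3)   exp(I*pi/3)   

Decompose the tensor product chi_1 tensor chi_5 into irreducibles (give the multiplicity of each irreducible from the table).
chi_1 tensor chi_5 = chi_0 (all other irreducibles have multiplicity 0).

Argument: The character of a tensor product is the pointwise product (chi_1 * chi_5)(C) = chi_1(C) * chi_5(C):
  {0}: (1)*(1), {1}: (exp(I*pi/3))*(exp(-I*pi/3)), {2}: (exp(2*I*pi/3))*(exp(-2*I*pi/3)), {3}: (-1)*(-1), {4}: (exp(-2*I*pi/3))*(exp(2*I*pi/3)), {5}: (exp(-I*pi/3))*(exp(I*pi/3))
so (chi_1 * chi_5) takes values
  {0} -> 1, {1} -> 1, {2} -> 1, {3} -> 1, {4} -> 1, {5} -> 1.
Now take the inner product of this character with each irreducible chi from the table, <chi_1*chi_5, chi> = (1/6) sum_C |C| (chi_1*chi_5)(C) conj(chi(C)):
  <chi_1*chi_5, chi_0> = (1/6)[1*(1)*conj(1) + 1*(1)*conj(1) + 1*(1)*conj(1) + 1*(1)*conj(1) + 1*(1)*conj(1) + 1*(1)*conj(1)]
      = (1/6)[(1) + (1) + (1) + (1) + (1) + (1)] = 6/6 = 1
  <chi_1*chi_5, chi_1> = (1/6)[1*(1)*conj(1) + 1*(1)*conj(exp(I*pi/3)) + 1*(1)*conj(exp(2*I*pi/3)) + 1*(1)*conj(-1) + 1*(1)*conj(exp(-2*I*pi/3)) + 1*(1)*conj(exp(-I*pi/3))]
      = (1/6)[(1) + (exp(-I*pi/3)) + (exp(-2*I*pi/3)) + (-1) + (exp(2*I*pi/3)) + (exp(I*pi/3))] = 0/6 = 0
  <chi_1*chi_5, chi_2> = (1/6)[1*(1)*conj(1) + 1*(1)*conj(exp(2*I*pi/3)) + 1*(1)*conj(exp(-2*I*pi/3)) + 1*(1)*conj(1) + 1*(1)*conj(exp(2*I*pi/3)) + 1*(1)*conj(exp(-2*I*pi/3))]
      = (1/6)[(1) + (exp(-2*I*pi/3)) + (exp(2*I*pi/3)) + (1) + (exp(-2*I*pi/3)) + (exp(2*I*pi/3))] = 0/6 = 0
  <chi_1*chi_5, chi_3> = (1/6)[1*(1)*conj(1) + 1*(1)*conj(-1) + 1*(1)*conj(1) + 1*(1)*conj(-1) + 1*(1)*conj(1) + 1*(1)*conj(-1)]
      = (1/6)[(1) + (-1) + (1) + (-1) + (1) + (-1)] = 0/6 = 0
  <chi_1*chi_5, chi_4> = (1/6)[1*(1)*conj(1) + 1*(1)*conj(exp(-2*I*pi/3)) + 1*(1)*conj(exp(2*I*pi/3)) + 1*(1)*conj(1) + 1*(1)*conj(exp(-2*I*pi/3)) + 1*(1)*conj(exp(2*I*pi/3))]
      = (1/6)[(1) + (exp(2*I*pi/3)) + (exp(-2*I*pi/3)) + (1) + (exp(2*I*pi/3)) + (exp(-2*I*pi/3))] = 0/6 = 0
  <chi_1*chi_5, chi_5> = (1/6)[1*(1)*conj(1) + 1*(1)*conj(exp(-I*pi/3)) + 1*(1)*conj(exp(-2*I*pi/3)) + 1*(1)*conj(-1) + 1*(1)*conj(exp(2*I*pi/3)) + 1*(1)*conj(exp(I*pi/3))]
      = (1/6)[(1) + (exp(I*pi/3)) + (exp(2*I*pi/3)) + (-1) + (exp(-2*I*pi/3)) + (exp(-I*pi/3))] = 0/6 = 0
(Exp terms are combined using exp(i*s)*conj(exp(i*t)) = exp(i*(s-t)), and sums of them are collapsed using the identity that for every m > 1 the m distinct m-th roots of unity sum to 0, e.g. 1 + exp(2*I*pi/3) + exp(-2*I*pi/3) = 0.)
Hence the multiplicities are chi_0: 1. Dimension check: dim(chi_1)*dim(chi_5) = 1*1 = 1 and sum (mult * dim) = 1*1 = 1.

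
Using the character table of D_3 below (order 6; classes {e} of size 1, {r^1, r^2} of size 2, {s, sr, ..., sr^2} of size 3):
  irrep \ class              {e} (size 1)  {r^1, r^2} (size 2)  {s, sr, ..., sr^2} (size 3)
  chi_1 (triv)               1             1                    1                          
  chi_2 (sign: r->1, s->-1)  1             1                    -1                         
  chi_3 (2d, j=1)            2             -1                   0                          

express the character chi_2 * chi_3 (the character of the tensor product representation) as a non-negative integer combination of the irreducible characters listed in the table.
chi_2 tensor chi_3 = chi_3 (all other irreducibles have multiplicity 0).

Explanation: The character of a tensor product is the pointwise product (chi_2 * chi_3)(C) = chi_2(C) * chi_3(C):
  {e}: (1)*(2), {r^1, r^2}: (1)*(-1), {s, sr, ..., sr^2}: (-1)*(0)
so (chi_2 * chi_3) takes values
  {e} -> 2, {r^1, r^2} -> -1, {s, sr, ..., sr^2} -> 0.
Now take the inner product of this character with each irreducible chi from the table, <chi_2*chi_3, chi> = (1/6) sum_C |C| (chi_2*chi_3)(C) conj(chi(C)):
  <chi_2*chi_3, chi_1> = (1/6)[1*(2)*conj(1) + 2*(-1)*conj(1) + 3*(0)*conj(1)]
      = (1/6)[(2) + (-2) + (0)] = 0/6 = 0
  <chi_2*chi_3, chi_2> = (1/6)[1*(2)*conj(1) + 2*(-1)*conj(1) + 3*(0)*conj(-1)]
      = (1/6)[(2) + (-2) + (0)] = 0/6 = 0
  <chi_2*chi_3, chi_3> = (1/6)[1*(2)*conj(2) + 2*(-1)*conj(-1) + 3*(0)*conj(0)]
      = (1/6)[(4) + (2) + (0)] = 6/6 = 1
Hence the multiplicities are chi_3: 1. Dimension check: dim(chi_2)*dim(chi_3) = 1*2 = 2 and sum (mult * dim) = 1*2 = 2.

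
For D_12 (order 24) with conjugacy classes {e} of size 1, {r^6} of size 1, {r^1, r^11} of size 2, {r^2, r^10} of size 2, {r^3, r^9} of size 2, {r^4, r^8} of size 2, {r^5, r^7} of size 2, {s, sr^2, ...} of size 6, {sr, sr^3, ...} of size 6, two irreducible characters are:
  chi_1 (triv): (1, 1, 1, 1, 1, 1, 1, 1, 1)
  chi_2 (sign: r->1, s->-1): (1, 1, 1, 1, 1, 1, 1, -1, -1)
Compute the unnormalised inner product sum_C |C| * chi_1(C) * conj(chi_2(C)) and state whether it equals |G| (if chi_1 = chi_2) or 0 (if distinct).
Sum = 0; so <chi_1, chi_2> = 0 (distinct irreducibles are orthogonal).

Details: Compute term by term over conjugacy classes (|C| * chi_1(C) * conj(chi_2(C))):
  1*(1)*conj(1) + 1*(1)*conj(1) + 2*(1)*conj(1) + 2*(1)*conj(1) + 2*(1)*conj(1) + 2*(1)*conj(1) + 2*(1)*conj(1) + 6*(1)*conj(-1) + 6*(1)*conj(-1)
  = (1) + (1) + (2) + (2) + (2) + (2) + (2) + (-6) + (-6)
  = 0.
Dividing by |G| = 24 gives 0/24 = 0, matching the row-orthogonality relation <chi_1, chi_2> = [chi_1 = chi_2].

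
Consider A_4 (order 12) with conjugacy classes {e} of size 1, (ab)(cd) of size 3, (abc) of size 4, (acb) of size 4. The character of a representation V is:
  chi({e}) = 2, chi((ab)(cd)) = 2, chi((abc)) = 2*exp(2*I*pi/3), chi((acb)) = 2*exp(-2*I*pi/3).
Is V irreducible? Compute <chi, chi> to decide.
Not irreducible (reducible): <chi, chi> = 4 > 1.

Derivation: <chi, chi> = (1/|G|) sum_C |C| * |chi(C)|^2 = (1/12)[1*|2|^2 + 3*|2|^2 + 4*|2*exp(2*I*pi/3)|^2 + 4*|2*exp(-2*I*pi/3)|^2]
  = (1/12)[(4) + (12) + (16) + (16)] = 48/12 = 4.
(Exp terms are combined using exp(i*s)*conj(exp(i*t)) = exp(i*(s-t)), and sums of them are collapsed using the identity that for every m > 1 the m distinct m-th roots of unity sum to 0, e.g. 1 + exp(2*I*pi/3) + exp(-2*I*pi/3) = 0.)
A character is irreducible iff <chi, chi> = 1, so this representation is reducible.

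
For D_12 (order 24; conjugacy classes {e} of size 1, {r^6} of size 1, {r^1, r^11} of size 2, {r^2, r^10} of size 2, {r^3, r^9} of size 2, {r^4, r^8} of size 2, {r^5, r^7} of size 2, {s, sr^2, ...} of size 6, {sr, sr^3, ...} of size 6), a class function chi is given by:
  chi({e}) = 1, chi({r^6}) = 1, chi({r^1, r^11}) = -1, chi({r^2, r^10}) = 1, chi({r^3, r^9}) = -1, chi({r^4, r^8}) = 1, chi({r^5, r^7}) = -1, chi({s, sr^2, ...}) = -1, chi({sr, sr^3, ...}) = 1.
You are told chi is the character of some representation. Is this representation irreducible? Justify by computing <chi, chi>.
Irreducible: <chi, chi> = 1.

Details: <chi, chi> = (1/|G|) sum_C |C| * |chi(C)|^2 = (1/24)[1*|1|^2 + 1*|1|^2 + 2*|-1|^2 + 2*|1|^2 + 2*|-1|^2 + 2*|1|^2 + 2*|-1|^2 + 6*|-1|^2 + 6*|1|^2]
  = (1/24)[(1) + (1) + (2) + (2) + (2) + (2) + (2) + (6) + (6)] = 24/24 = 1.
A character is irreducible iff <chi, chi> = 1, so this representation is irreducible.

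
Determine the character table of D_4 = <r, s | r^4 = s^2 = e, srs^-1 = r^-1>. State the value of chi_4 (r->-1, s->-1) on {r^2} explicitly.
Conjugacy classes: {e} of size 1, {r^2} of size 1, {r^1, r^3} of size 2, {s, sr^2, ...} of size 2, {sr, sr^3, ...} of size 2.
Character table:
  irrep \ class              {e} (size 1)  {r^2} (size 1)  {r^1, r^3} (size 2)  {s, sr^2, ...} (size 2)  {sr, sr^3, ...} (size 2)
  chi_1 (triv)               1             1               1                    1                        1                       
  chi_2 (sign: r->1, s->-1)  1             1               1                    -1                       -1                      
  chi_3 (r->-1, s->1)        1             1               -1                   1                        -1                      
  chi_4 (r->-1, s->-1)       1             1               -1                   -1                       1                       
  chi_5 (2d, j=1)            2             -2              0                    0                        0                       

Spot check: chi_4 (r->-1, s->-1) on {r^2} = 1.

Details: D_4 has order 2*4 = 8 with 5 conjugacy classes, hence 5 irreducibles. Sum of squared dims 1 + 1 + 1 + 1 + 4 = 8 = |G|. Linear characters come from the abelianisation; the 2-dimensional irreps have character r^k -> 2*cos(2*pi*j*k/4), reflections -> 0.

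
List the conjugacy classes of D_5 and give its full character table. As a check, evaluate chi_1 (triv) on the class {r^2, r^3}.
Conjugacy classes: {e} of size 1, {r^1, r^4} of size 2, {r^2, r^3} of size 2, {s, sr, ..., sr^4} of size 5.
Character table:
  irrep \ class              {e} (size 1)  {r^1, r^4} (size 2)  {r^2, r^3} (size 2)  {s, sr, ..., sr^4} (size 5)
  chi_1 (triv)               1             1                    1                    1                          
  chi_2 (sign: r->1, s->-1)  1             1                    1                    -1                         
  chi_3 (2d, j=1)            2             -1/2 + sqrt(5)/2     -sqrt(5)/2 - 1/2     0                          
  chi_4 (2d, j=2)            2             -sqrt(5)/2 - 1/2     -1/2 + sqrt(5)/2     0                          

Spot check: chi_1 (triv) on {r^2, r^3} = 1.

Justification: D_5 has order 2*5 = 10 with 4 conjugacy classes, hence 4 irreducibles. Sum of squared dims 1 + 1 + 4 + 4 = 10 = |G|. Linear characters come from the abelianisation; the 2-dimensional irreps have character r^k -> 2*cos(2*pi*j*k/5), reflections -> 0.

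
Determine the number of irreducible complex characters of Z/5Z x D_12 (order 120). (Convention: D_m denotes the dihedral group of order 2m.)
45

Explanation: The number of irreducible complex representations of a finite group equals its number of conjugacy classes. For a direct product, #classes(G x H) = #classes(G) * #classes(H). Z/5Z has 5 classes (abelian), D_12 has 9 classes, so 5 * 9 = 45, so Z/5Z x D_12 (order 120) has exactly 45 irreducible complex representations.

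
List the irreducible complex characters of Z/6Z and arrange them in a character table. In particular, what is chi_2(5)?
Character table of Z/6Z (irreps indexed chi_0,...,chi_5 with chi_k(m) = zeta_6^(k*m), zeta_6 = exp(2*pi*i/6)):
  irrep \ class  {0} (size 1)  {1} (size 1)    {2} (size 1)    {3} (size 1)  {4} (size 1)    {5} (size 1)  
  chi_0          1             1               1               1             1               1             
  chi_1          1             exp(I*pi/3)     exp(2*I*pi/3)   -1            exp(-2*I*pi/3)  exp(-I*pi/3)  
  chi_2          1             exp(2*I*pi/3)   exp(-2*I*pi/3)  1             exp(2*I*pi/3)   exp(-2*I*pi/3)
  chi_3          1             -1              1               -1            1               -1            
  chi_4          1             exp(-2*I*pi/3)  exp(2*I*pi/3)   1             exp(-2*I*pi/3)  exp(2*I*pi/3) 
  chi_5          1             exp(-I*pi/3)    exp(-2*I*pi/3)  -1            exp(2*I*pi/3)   exp(I*pi/3)   

Spot check: chi_2(5) = zeta_6^(2*5) = zeta_6^10 = exp(-2*I*pi/3).

Derivation: Z/6Z is abelian, so all 6 irreducible complex representations are 1-dimensional. They are given by chi_k(m) = zeta_6^(k*m) for k = 0,...,5. Row orthogonality: sum_m chi_k(m) conj(chi_l(m)) = 6 * [k = l].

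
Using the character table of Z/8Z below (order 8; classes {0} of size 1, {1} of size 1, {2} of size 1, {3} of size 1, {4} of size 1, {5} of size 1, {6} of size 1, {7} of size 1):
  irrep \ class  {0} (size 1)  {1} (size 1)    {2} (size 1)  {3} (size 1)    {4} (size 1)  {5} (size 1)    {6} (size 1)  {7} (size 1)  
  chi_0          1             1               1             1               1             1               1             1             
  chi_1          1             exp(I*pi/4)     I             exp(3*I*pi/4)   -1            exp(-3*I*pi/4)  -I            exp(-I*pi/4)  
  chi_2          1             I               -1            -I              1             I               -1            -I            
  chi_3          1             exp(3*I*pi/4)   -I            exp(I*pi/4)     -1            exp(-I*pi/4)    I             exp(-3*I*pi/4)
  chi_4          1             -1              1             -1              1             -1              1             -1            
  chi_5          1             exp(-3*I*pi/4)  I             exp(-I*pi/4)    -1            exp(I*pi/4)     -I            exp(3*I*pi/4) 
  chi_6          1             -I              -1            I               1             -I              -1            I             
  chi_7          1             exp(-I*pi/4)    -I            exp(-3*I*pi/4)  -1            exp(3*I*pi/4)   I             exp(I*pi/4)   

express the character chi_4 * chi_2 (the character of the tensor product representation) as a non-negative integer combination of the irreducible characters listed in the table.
chi_4 tensor chi_2 = chi_6 (all other irreducibles have multiplicity 0).

Justification: The character of a tensor product is the pointwise product (chi_4 * chi_2)(C) = chi_4(C) * chi_2(C):
  {0}: (1)*(1), {1}: (-1)*(I), {2}: (1)*(-1), {3}: (-1)*(-I), {4}: (1)*(1), {5}: (-1)*(I), {6}: (1)*(-1), {7}: (-1)*(-I)
so (chi_4 * chi_2) takes values
  {0} -> 1, {1} -> -I, {2} -> -1, {3} -> I, {4} -> 1, {5} -> -I, {6} -> -1, {7} -> I.
Now take the inner product of this character with each irreducible chi from the table, <chi_4*chi_2, chi> = (1/8) sum_C |C| (chi_4*chi_2)(C) conj(chi(C)):
  <chi_4*chi_2, chi_0> = (1/8)[1*(1)*conj(1) + 1*(-I)*conj(1) + 1*(-1)*conj(1) + 1*(I)*conj(1) + 1*(1)*conj(1) + 1*(-I)*conj(1) + 1*(-1)*conj(1) + 1*(I)*conj(1)]
      = (1/8)[(1) + (-I) + (-1) + (I) + (1) + (-I) + (-1) + (I)] = 0/8 = 0
  <chi_4*chi_2, chi_1> = (1/8)[1*(1)*conj(1) + 1*(-I)*conj(exp(I*pi/4)) + 1*(-1)*conj(I) + 1*(I)*conj(exp(3*I*pi/4)) + 1*(1)*conj(-1) + 1*(-I)*conj(exp(-3*I*pi/4)) + 1*(-1)*conj(-I) + 1*(I)*conj(exp(-I*pi/4))]
      = (1/8)[(1) + (-exp(I*pi/4)) + (I) + (exp(-I*pi/4)) + (-1) + (-exp(-3*I*pi/4)) + (-I) + (exp(3*I*pi/4))] = 0/8 = 0
  <chi_4*chi_2, chi_2> = (1/8)[1*(1)*conj(1) + 1*(-I)*conj(I) + 1*(-1)*conj(-1) + 1*(I)*conj(-I) + 1*(1)*conj(1) + 1*(-I)*conj(I) + 1*(-1)*conj(-1) + 1*(I)*conj(-I)]
      = (1/8)[(1) + (-1) + (1) + (-1) + (1) + (-1) + (1) + (-1)] = 0/8 = 0
  <chi_4*chi_2, chi_3> = (1/8)[1*(1)*conj(1) + 1*(-I)*conj(exp(3*I*pi/4)) + 1*(-1)*conj(-I) + 1*(I)*conj(exp(I*pi/4)) + 1*(1)*conj(-1) + 1*(-I)*conj(exp(-I*pi/4)) + 1*(-1)*conj(I) + 1*(I)*conj(exp(-3*I*pi/4))]
      = (1/8)[(1) + (-exp(-I*pi/4)) + (-I) + (exp(I*pi/4)) + (-1) + (-exp(3*I*pi/4)) + (I) + (exp(-3*I*pi/4))] = 0/8 = 0
  <chi_4*chi_2, chi_4> = (1/8)[1*(1)*conj(1) + 1*(-I)*conj(-1) + 1*(-1)*conj(1) + 1*(I)*conj(-1) + 1*(1)*conj(1) + 1*(-I)*conj(-1) + 1*(-1)*conj(1) + 1*(I)*conj(-1)]
      = (1/8)[(1) + (I) + (-1) + (-I) + (1) + (I) + (-1) + (-I)] = 0/8 = 0
  <chi_4*chi_2, chi_5> = (1/8)[1*(1)*conj(1) + 1*(-I)*conj(exp(-3*I*pi/4)) + 1*(-1)*conj(I) + 1*(I)*conj(exp(-I*pi/4)) + 1*(1)*conj(-1) + 1*(-I)*conj(exp(I*pi/4)) + 1*(-1)*conj(-I) + 1*(I)*conj(exp(3*I*pi/4))]
      = (1/8)[(1) + (-exp(-3*I*pi/4)) + (I) + (exp(3*I*pi/4)) + (-1) + (-exp(I*pi/4)) + (-I) + (exp(-I*pi/4))] = 0/8 = 0
  <chi_4*chi_2, chi_6> = (1/8)[1*(1)*conj(1) + 1*(-I)*conj(-I) + 1*(-1)*conj(-1) + 1*(I)*conj(I) + 1*(1)*conj(1) + 1*(-I)*conj(-I) + 1*(-1)*conj(-1) + 1*(I)*conj(I)]
      = (1/8)[(1) + (1) + (1) + (1) + (1) + (1) + (1) + (1)] = 8/8 = 1
  <chi_4*chi_2, chi_7> = (1/8)[1*(1)*conj(1) + 1*(-I)*conj(exp(-I*pi/4)) + 1*(-1)*conj(-I) + 1*(I)*conj(exp(-3*I*pi/4)) + 1*(1)*conj(-1) + 1*(-I)*conj(exp(3*I*pi/4)) + 1*(-1)*conj(I) + 1*(I)*conj(exp(I*pi/4))]
      = (1/8)[(1) + (-exp(3*I*pi/4)) + (-I) + (exp(-3*I*pi/4)) + (-1) + (-exp(-I*pi/4)) + (I) + (exp(I*pi/4))] = 0/8 = 0
(Exp terms are combined using exp(i*s)*conj(exp(i*t)) = exp(i*(s-t)), and sums of them are collapsed using the identity that for every m > 1 the m distinct m-th roots of unity sum to 0, e.g. 1 + exp(2*I*pi/3) + exp(-2*I*pi/3) = 0.)
Hence the multiplicities are chi_6: 1. Dimension check: dim(chi_4)*dim(chi_2) = 1*1 = 1 and sum (mult * dim) = 1*1 = 1.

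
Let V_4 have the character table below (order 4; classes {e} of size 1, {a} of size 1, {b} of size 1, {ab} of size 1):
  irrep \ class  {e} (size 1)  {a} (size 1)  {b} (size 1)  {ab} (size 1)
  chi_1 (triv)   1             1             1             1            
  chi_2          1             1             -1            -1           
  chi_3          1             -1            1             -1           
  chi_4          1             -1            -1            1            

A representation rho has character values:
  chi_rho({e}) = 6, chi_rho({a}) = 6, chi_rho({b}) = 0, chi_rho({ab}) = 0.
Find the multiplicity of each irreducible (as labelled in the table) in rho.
Multiplicities: chi_1: 3, chi_2: 3, chi_3: 0, chi_4: 0.

Details: Use <chi_rho, chi> = (1/|G|) sum_C |C| * chi_rho(C) * conj(chi(C)) with |G| = 4 for each irreducible chi in the table:
  <chi_rho, chi_1> = (1/4)[1*(6)*conj(1) + 1*(6)*conj(1) + 1*(0)*conj(1) + 1*(0)*conj(1)]
      = (1/4)[(6) + (6) + (0) + (0)] = 12/4 = 3
  <chi_rho, chi_2> = (1/4)[1*(6)*conj(1) + 1*(6)*conj(1) + 1*(0)*conj(-1) + 1*(0)*conj(-1)]
      = (1/4)[(6) + (6) + (0) + (0)] = 12/4 = 3
  <chi_rho, chi_3> = (1/4)[1*(6)*conj(1) + 1*(6)*conj(-1) + 1*(0)*conj(1) + 1*(0)*conj(-1)]
      = (1/4)[(6) + (-6) + (0) + (0)] = 0/4 = 0
  <chi_rho, chi_4> = (1/4)[1*(6)*conj(1) + 1*(6)*conj(-1) + 1*(0)*conj(-1) + 1*(0)*conj(1)]
      = (1/4)[(6) + (-6) + (0) + (0)] = 0/4 = 0
Dimension check: dim(rho) = sum (mult * dim) = 3*1 + 3*1 + 0*1 + 0*1 = 6 = chi_rho(e) = 6.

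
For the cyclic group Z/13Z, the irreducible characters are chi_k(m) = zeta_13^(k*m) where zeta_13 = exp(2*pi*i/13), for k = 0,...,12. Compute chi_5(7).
chi_5(7) = zeta_13^35 = exp(-8*I*pi/13)

Solution. chi_5(7) = zeta_13^(5*7) = zeta_13^35. Since zeta_13^13 = 1, this equals zeta_13^9 = exp(2*pi*i*9/13) = exp(-8*I*pi/13).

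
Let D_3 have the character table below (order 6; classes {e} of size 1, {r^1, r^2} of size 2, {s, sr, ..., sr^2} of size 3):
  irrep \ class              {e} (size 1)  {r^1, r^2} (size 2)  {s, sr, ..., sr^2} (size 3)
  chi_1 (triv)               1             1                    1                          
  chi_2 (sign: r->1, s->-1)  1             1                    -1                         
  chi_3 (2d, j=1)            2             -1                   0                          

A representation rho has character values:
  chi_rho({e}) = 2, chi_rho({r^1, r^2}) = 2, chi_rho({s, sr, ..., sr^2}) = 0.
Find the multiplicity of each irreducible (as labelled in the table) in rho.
Multiplicities: chi_1: 1, chi_2: 1, chi_3: 0.

Solution. Use <chi_rho, chi> = (1/|G|) sum_C |C| * chi_rho(C) * conj(chi(C)) with |G| = 6 for each irreducible chi in the table:
  <chi_rho, chi_1> = (1/6)[1*(2)*conj(1) + 2*(2)*conj(1) + 3*(0)*conj(1)]
      = (1/6)[(2) + (4) + (0)] = 6/6 = 1
  <chi_rho, chi_2> = (1/6)[1*(2)*conj(1) + 2*(2)*conj(1) + 3*(0)*conj(-1)]
      = (1/6)[(2) + (4) + (0)] = 6/6 = 1
  <chi_rho, chi_3> = (1/6)[1*(2)*conj(2) + 2*(2)*conj(-1) + 3*(0)*conj(0)]
      = (1/6)[(4) + (-4) + (0)] = 0/6 = 0
Dimension check: dim(rho) = sum (mult * dim) = 1*1 + 1*1 + 0*2 = 2 = chi_rho(e) = 2.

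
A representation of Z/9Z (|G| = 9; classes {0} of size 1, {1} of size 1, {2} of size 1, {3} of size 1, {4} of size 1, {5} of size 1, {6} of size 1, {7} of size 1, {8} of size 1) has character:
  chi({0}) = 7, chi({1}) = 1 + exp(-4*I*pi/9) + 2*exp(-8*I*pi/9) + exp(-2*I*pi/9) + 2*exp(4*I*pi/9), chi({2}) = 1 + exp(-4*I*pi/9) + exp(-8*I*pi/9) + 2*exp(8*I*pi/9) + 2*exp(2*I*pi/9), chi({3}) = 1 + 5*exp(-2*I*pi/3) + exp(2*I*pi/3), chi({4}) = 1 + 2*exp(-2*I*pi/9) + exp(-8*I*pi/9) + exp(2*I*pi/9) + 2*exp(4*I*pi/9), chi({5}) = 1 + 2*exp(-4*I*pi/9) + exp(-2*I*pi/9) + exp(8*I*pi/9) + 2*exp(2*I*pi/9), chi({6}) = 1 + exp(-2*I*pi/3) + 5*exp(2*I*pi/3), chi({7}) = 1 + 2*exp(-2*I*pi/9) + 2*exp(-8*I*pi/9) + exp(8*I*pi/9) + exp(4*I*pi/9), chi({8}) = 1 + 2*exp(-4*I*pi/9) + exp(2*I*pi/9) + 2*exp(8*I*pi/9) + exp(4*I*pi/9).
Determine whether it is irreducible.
Not irreducible (reducible): <chi, chi> = 11 > 1.

Why: <chi, chi> = (1/|G|) sum_C |C| * |chi(C)|^2 = (1/9)[1*|7|^2 + 1*|1 + exp(-4*I*pi/9) + 2*exp(-8*I*pi/9) + exp(-2*I*pi/9) + 2*exp(4*I*pi/9)|^2 + 1*|1 + exp(-4*I*pi/9) + exp(-8*I*pi/9) + 2*exp(8*I*pi/9) + 2*exp(2*I*pi/9)|^2 + 1*|1 + 5*exp(-2*I*pi/3) + exp(2*I*pi/3)|^2 + 1*|1 + 2*exp(-2*I*pi/9) + exp(-8*I*pi/9) + exp(2*I*pi/9) + 2*exp(4*I*pi/9)|^2 + 1*|1 + 2*exp(-4*I*pi/9) + exp(-2*I*pi/9) + exp(8*I*pi/9) + 2*exp(2*I*pi/9)|^2 + 1*|1 + exp(-2*I*pi/3) + 5*exp(2*I*pi/3)|^2 + 1*|1 + 2*exp(-2*I*pi/9) + 2*exp(-8*I*pi/9) + exp(8*I*pi/9) + exp(4*I*pi/9)|^2 + 1*|1 + 2*exp(-4*I*pi/9) + exp(2*I*pi/9) + 2*exp(8*I*pi/9) + exp(4*I*pi/9)|^2]
  = (1/9)[(49) + (11 + 8*exp(-2*I*pi/3) + 5*exp(-4*I*pi/9) + 4*exp(-8*I*pi/9) + 2*exp(-2*I*pi/9) + 2*exp(2*I*pi/9) + 4*exp(8*I*pi/9) + 5*exp(4*I*pi/9) + 8*exp(2*I*pi/3)) + (11 + 8*exp(-2*I*pi/3) + 4*exp(-2*I*pi/9) + 2*exp(-4*I*pi/9) + 5*exp(-8*I*pi/9) + 5*exp(8*I*pi/9) + 2*exp(4*I*pi/9) + 4*exp(2*I*pi/9) + 8*exp(2*I*pi/3)) + (16) + (11 + 8*exp(-2*I*pi/3) + 4*exp(-4*I*pi/9) + 5*exp(-2*I*pi/9) + 2*exp(-8*I*pi/9) + 2*exp(8*I*pi/9) + 5*exp(2*I*pi/9) + 4*exp(4*I*pi/9) + 8*exp(2*I*pi/3)) + (11 + 8*exp(-2*I*pi/3) + 4*exp(-4*I*pi/9) + 5*exp(-2*I*pi/9) + 2*exp(-8*I*pi/9) + 2*exp(8*I*pi/9) + 5*exp(2*I*pi/9) + 4*exp(4*I*pi/9) + 8*exp(2*I*pi/3)) + (16) + (11 + 8*exp(-2*I*pi/3) + 4*exp(-2*I*pi/9) + 2*exp(-4*I*pi/9) + 5*exp(-8*I*pi/9) + 5*exp(8*I*pi/9) + 2*exp(4*I*pi/9) + 4*exp(2*I*pi/9) + 8*exp(2*I*pi/3)) + (11 + 8*exp(-2*I*pi/3) + 5*exp(-4*I*pi/9) + 4*exp(-8*I*pi/9) + 2*exp(-2*I*pi/9) + 2*exp(2*I*pi/9) + 4*exp(8*I*pi/9) + 5*exp(4*I*pi/9) + 8*exp(2*I*pi/3))] = 99/9 = 11.
(Exp terms are combined using exp(i*s)*conj(exp(i*t)) = exp(i*(s-t)), and sums of them are collapsed using the identity that for every m > 1 the m distinct m-th roots of unity sum to 0, e.g. 1 + exp(2*I*pi/3) + exp(-2*I*pi/3) = 0.)
A character is irreducible iff <chi, chi> = 1, so this representation is reducible.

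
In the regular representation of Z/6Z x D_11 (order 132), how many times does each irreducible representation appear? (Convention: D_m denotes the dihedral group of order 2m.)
Each irreducible V_i of dimension d_i appears with multiplicity d_i, i.e. rho_reg = (direct sum over all irreducibles V_i) d_i V_i. The irreducible dimensions for Z/6Z x D_11 are 1, 1, 1, 1, 1, 1, 1, 1, 1, 1, 1, 1, 2, 2, 2, 2, 2, 2, 2, 2, 2, 2, 2, 2, 2, 2, 2, 2, 2, 2, 2, 2, 2, 2, 2, 2, 2, 2, 2, 2, 2, 2: 12 irreducibles of dimension 1, each with multiplicity 1; 30 irreducibles of dimension 2, each with multiplicity 2. Total dimension 12*1*1 + 30*2*2 = 132 = |G|.

Working: General theorem: in the regular representation of a finite group G, each irreducible appears with multiplicity equal to its dimension. Check: dim(rho_reg) = sum d_i^2 = 1 + 1 + 1 + 1 + 1 + 1 + 1 + 1 + 1 + 1 + 1 + 1 + 4 + 4 + 4 + 4 + 4 + 4 + 4 + 4 + 4 + 4 + 4 + 4 + 4 + 4 + 4 + 4 + 4 + 4 + 4 + 4 + 4 + 4 + 4 + 4 + 4 + 4 + 4 + 4 + 4 + 4 = 132 = |G|.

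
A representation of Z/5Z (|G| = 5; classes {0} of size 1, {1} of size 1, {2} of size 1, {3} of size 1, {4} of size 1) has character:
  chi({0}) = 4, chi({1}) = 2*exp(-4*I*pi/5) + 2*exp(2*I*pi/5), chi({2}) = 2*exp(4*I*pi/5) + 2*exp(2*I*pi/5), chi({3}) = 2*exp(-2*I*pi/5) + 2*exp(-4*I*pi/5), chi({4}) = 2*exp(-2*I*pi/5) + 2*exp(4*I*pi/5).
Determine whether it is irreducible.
Not irreducible (reducible): <chi, chi> = 8 > 1.

Why: <chi, chi> = (1/|G|) sum_C |C| * |chi(C)|^2 = (1/5)[1*|4|^2 + 1*|2*exp(-4*I*pi/5) + 2*exp(2*I*pi/5)|^2 + 1*|2*exp(4*I*pi/5) + 2*exp(2*I*pi/5)|^2 + 1*|2*exp(-2*I*pi/5) + 2*exp(-4*I*pi/5)|^2 + 1*|2*exp(-2*I*pi/5) + 2*exp(4*I*pi/5)|^2]
  = (1/5)[(16) + (8 + 4*exp(-4*I*pi/5) + 4*exp(4*I*pi/5)) + (8 + 4*exp(-2*I*pi/5) + 4*exp(2*I*pi/5)) + (8 + 4*exp(-2*I*pi/5) + 4*exp(2*I*pi/5)) + (8 + 4*exp(-4*I*pi/5) + 4*exp(4*I*pi/5))] = 40/5 = 8.
(Exp terms are combined using exp(i*s)*conj(exp(i*t)) = exp(i*(s-t)), and sums of them are collapsed using the identity that for every m > 1 the m distinct m-th roots of unity sum to 0, e.g. 1 + exp(2*I*pi/3) + exp(-2*I*pi/3) = 0.)
A character is irreducible iff <chi, chi> = 1, so this representation is reducible.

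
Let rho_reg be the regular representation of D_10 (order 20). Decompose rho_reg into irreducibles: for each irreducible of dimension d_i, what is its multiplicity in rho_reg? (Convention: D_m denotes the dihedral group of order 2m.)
Each irreducible V_i of dimension d_i appears with multiplicity d_i, i.e. rho_reg = (direct sum over all irreducibles V_i) d_i V_i. The irreducible dimensions for D_10 are 1, 1, 1, 1, 2, 2, 2, 2: 4 irreducibles of dimension 1, each with multiplicity 1; 4 irreducibles of dimension 2, each with multiplicity 2. Total dimension 4*1*1 + 4*2*2 = 20 = |G|.

Details: General theorem: in the regular representation of a finite group G, each irreducible appears with multiplicity equal to its dimension. Check: dim(rho_reg) = sum d_i^2 = 1 + 1 + 1 + 1 + 4 + 4 + 4 + 4 = 20 = |G|.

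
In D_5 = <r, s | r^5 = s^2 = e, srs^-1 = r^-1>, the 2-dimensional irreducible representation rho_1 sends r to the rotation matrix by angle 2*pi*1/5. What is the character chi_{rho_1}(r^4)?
chi_{rho_1}(r^4) = 2*cos(2*pi*1*4/5) = -1/2 + sqrt(5)/2

Working: rho_1(r^4) is rotation by angle 2*pi*1*4/5, whose trace is 2*cos(2*pi*1*4/5) = -1/2 + sqrt(5)/2.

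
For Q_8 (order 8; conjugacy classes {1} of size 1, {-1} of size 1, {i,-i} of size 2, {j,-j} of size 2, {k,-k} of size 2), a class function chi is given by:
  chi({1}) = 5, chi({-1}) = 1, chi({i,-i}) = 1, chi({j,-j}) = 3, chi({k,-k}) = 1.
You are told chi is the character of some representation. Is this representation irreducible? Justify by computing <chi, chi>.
Not irreducible (reducible): <chi, chi> = 6 > 1.

Derivation: <chi, chi> = (1/|G|) sum_C |C| * |chi(C)|^2 = (1/8)[1*|5|^2 + 1*|1|^2 + 2*|1|^2 + 2*|3|^2 + 2*|1|^2]
  = (1/8)[(25) + (1) + (2) + (18) + (2)] = 48/8 = 6.
A character is irreducible iff <chi, chi> = 1, so this representation is reducible.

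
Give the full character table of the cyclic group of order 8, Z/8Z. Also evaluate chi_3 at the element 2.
Character table of Z/8Z (irreps indexed chi_0,...,chi_7 with chi_k(m) = zeta_8^(k*m), zeta_8 = exp(2*pi*i/8)):
  irrep \ class  {0} (size 1)  {1} (size 1)    {2} (size 1)  {3} (size 1)    {4} (size 1)  {5} (size 1)    {6} (size 1)  {7} (size 1)  
  chi_0          1             1               1             1               1             1               1             1             
  chi_1          1             exp(I*pi/4)     I             exp(3*I*pi/4)   -1            exp(-3*I*pi/4)  -I            exp(-I*pi/4)  
  chi_2          1             I               -1            -I              1             I               -1            -I            
  chi_3          1             exp(3*I*pi/4)   -I            exp(I*pi/4)     -1            exp(-I*pi/4)    I             exp(-3*I*pi/4)
  chi_4          1             -1              1             -1              1             -1              1             -1            
  chi_5          1             exp(-3*I*pi/4)  I             exp(-I*pi/4)    -1            exp(I*pi/4)     -I            exp(3*I*pi/4) 
  chi_6          1             -I              -1            I               1             -I              -1            I             
  chi_7          1             exp(-I*pi/4)    -I            exp(-3*I*pi/4)  -1            exp(3*I*pi/4)   I             exp(I*pi/4)   

Spot check: chi_3(2) = zeta_8^(3*2) = zeta_8^6 = -I.

Proof sketch: Z/8Z is abelian, so all 8 irreducible complex representations are 1-dimensional. They are given by chi_k(m) = zeta_8^(k*m) for k = 0,...,7. Row orthogonality: sum_m chi_k(m) conj(chi_l(m)) = 8 * [k = l].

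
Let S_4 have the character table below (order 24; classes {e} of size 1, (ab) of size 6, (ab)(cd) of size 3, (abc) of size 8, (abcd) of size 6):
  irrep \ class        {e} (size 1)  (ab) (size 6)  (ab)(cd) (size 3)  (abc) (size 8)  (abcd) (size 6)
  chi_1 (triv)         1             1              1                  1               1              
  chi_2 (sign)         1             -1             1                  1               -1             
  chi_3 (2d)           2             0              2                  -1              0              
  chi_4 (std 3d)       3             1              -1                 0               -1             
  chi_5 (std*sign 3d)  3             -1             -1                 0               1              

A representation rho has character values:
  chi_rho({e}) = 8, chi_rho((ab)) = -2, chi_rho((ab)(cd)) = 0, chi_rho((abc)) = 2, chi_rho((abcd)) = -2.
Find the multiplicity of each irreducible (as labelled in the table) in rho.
Multiplicities: chi_1: 0, chi_2: 2, chi_3: 0, chi_4: 1, chi_5: 1.

Explanation: Use <chi_rho, chi> = (1/|G|) sum_C |C| * chi_rho(C) * conj(chi(C)) with |G| = 24 for each irreducible chi in the table:
  <chi_rho, chi_1> = (1/24)[1*(8)*conj(1) + 6*(-2)*conj(1) + 3*(0)*conj(1) + 8*(2)*conj(1) + 6*(-2)*conj(1)]
      = (1/24)[(8) + (-12) + (0) + (16) + (-12)] = 0/24 = 0
  <chi_rho, chi_2> = (1/24)[1*(8)*conj(1) + 6*(-2)*conj(-1) + 3*(0)*conj(1) + 8*(2)*conj(1) + 6*(-2)*conj(-1)]
      = (1/24)[(8) + (12) + (0) + (16) + (12)] = 48/24 = 2
  <chi_rho, chi_3> = (1/24)[1*(8)*conj(2) + 6*(-2)*conj(0) + 3*(0)*conj(2) + 8*(2)*conj(-1) + 6*(-2)*conj(0)]
      = (1/24)[(16) + (0) + (0) + (-16) + (0)] = 0/24 = 0
  <chi_rho, chi_4> = (1/24)[1*(8)*conj(3) + 6*(-2)*conj(1) + 3*(0)*conj(-1) + 8*(2)*conj(0) + 6*(-2)*conj(-1)]
      = (1/24)[(24) + (-12) + (0) + (0) + (12)] = 24/24 = 1
  <chi_rho, chi_5> = (1/24)[1*(8)*conj(3) + 6*(-2)*conj(-1) + 3*(0)*conj(-1) + 8*(2)*conj(0) + 6*(-2)*conj(1)]
      = (1/24)[(24) + (12) + (0) + (0) + (-12)] = 24/24 = 1
Dimension check: dim(rho) = sum (mult * dim) = 0*1 + 2*1 + 0*2 + 1*3 + 1*3 = 8 = chi_rho(e) = 8.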